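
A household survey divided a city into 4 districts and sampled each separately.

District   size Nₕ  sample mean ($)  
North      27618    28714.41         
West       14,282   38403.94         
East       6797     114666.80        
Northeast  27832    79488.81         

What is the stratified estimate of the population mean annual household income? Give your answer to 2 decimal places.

x̄_st = (Σ Nₕx̄ₕ) / (Σ Nₕ) = (27618·28714.41 + 14282·38403.94 + 6797·114666.80 + 27832·79488.81) / 76529
= 4333242445.98 / 76529 = 56622.2275... → 56622.23.

56622.23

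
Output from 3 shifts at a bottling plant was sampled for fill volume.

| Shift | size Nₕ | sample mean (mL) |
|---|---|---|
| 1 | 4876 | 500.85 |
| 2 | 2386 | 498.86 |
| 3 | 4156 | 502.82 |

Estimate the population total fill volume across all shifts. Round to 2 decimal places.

1: 4876·500.85 = 2442144.6
2: 2386·498.86 = 1190279.96
3: 4156·502.82 = 2089719.92
τ̂ = Σ Nₕx̄ₕ = 5722144.48.

5722144.48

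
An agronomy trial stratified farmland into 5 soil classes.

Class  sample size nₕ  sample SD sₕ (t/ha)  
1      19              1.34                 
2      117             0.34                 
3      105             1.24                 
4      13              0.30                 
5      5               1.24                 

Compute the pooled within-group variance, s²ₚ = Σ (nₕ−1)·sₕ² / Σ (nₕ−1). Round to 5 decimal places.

Degrees of freedom: 18 + 116 + 104 + 12 + 4 = 254.
Σ(nₕ−1)sₕ² = 18·1.7956 + 116·0.1156 + 104·1.5376 + 12·0.09 + 4·1.5376 = 212.8712.
s²ₚ = 212.8712 / 254 = 0.8380756... → 0.83808.

0.83808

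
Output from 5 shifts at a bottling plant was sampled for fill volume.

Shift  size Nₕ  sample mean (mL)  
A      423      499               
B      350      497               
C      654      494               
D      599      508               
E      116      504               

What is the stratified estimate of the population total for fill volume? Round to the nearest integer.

A: 423·499 = 211077
B: 350·497 = 173950
C: 654·494 = 323076
D: 599·508 = 304292
E: 116·504 = 58464
τ̂ = Σ Nₕx̄ₕ = 1070859.

1070859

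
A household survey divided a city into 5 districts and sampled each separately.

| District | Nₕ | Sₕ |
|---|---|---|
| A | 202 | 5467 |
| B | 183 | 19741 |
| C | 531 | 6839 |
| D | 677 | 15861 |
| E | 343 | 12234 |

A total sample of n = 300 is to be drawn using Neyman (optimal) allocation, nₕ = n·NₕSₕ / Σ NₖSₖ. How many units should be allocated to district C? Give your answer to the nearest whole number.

47

Σ NₕSₕ = 202·5467 + 183·19741 + 531·6839 + 677·15861 + 343·12234 = 23282605.
Share for C: 3631509/23282605 = 0.15598.
n_C = 300 × 0.15598 = 46.793... → 47.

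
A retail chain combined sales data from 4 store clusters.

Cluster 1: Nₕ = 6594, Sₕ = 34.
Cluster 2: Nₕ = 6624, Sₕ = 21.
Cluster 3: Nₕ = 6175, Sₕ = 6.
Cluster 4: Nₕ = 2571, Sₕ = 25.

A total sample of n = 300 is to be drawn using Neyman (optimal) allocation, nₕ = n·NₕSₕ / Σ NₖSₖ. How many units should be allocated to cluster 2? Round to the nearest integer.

90

1: NₕSₕ = 6594·34 = 224196
2: NₕSₕ = 6624·21 = 139104
3: NₕSₕ = 6175·6 = 37050
4: NₕSₕ = 2571·25 = 64275
Σ NₕSₕ = 464625.
n_2 = 300·139104/464625 = 89.817... → 90.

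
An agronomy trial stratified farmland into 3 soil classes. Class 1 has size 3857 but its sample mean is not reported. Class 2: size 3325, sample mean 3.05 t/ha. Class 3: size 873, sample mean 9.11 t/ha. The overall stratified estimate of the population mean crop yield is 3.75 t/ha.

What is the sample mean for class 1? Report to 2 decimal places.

3.14

Σ Nₕx̄ₕ = N·μ, so 3857·x̄_1 = 8055·3.75 − (3325·3.05 + 873·9.11).
= 30206.25 − 18094.28 = 12111.97.
x̄_1 = 12111.97 / 3857 = 3.1403... → 3.14.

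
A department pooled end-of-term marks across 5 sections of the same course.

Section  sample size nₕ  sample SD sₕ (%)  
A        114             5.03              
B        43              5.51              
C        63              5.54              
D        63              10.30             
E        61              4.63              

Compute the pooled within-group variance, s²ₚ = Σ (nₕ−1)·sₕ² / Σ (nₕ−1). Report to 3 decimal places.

41.005

Degrees of freedom: 113 + 42 + 62 + 62 + 60 = 339.
Σ(nₕ−1)sₕ² = 113·25.3009 + 42·30.3601 + 62·30.6916 + 62·106.09 + 60·21.4369 = 13900.7991.
s²ₚ = 13900.7991 / 339 = 41.00531... → 41.005.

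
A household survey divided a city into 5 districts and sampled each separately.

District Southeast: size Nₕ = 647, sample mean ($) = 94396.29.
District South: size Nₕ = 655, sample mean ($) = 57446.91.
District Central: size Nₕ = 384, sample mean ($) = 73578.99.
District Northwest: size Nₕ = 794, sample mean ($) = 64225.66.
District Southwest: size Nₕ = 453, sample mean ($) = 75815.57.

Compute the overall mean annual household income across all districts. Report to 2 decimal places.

72381.89

N = 2933; weights Wₕ = Nₕ/N = (0.2206, 0.2233, 0.1309, 0.2707, 0.1544).
x̄_st = Σ Wₕ·x̄ₕ = 0.2206·94396.29 + 0.2233·57446.91 + 0.1309·73578.99 + 0.2707·64225.66 + 0.1544·75815.57 ≈ 72381.8906...
→ 72381.89.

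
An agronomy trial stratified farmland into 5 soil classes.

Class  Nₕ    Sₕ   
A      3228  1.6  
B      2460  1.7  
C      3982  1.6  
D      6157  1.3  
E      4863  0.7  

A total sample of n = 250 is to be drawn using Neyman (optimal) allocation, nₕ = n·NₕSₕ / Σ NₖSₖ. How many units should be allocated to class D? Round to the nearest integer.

74

A: NₕSₕ = 3228·1.6 = 5164.8
B: NₕSₕ = 2460·1.7 = 4182
C: NₕSₕ = 3982·1.6 = 6371.2
D: NₕSₕ = 6157·1.3 = 8004.1
E: NₕSₕ = 4863·0.7 = 3404.1
Σ NₕSₕ = 27126.2.
n_D = 250·8004.1/27126.2 = 73.767... → 74.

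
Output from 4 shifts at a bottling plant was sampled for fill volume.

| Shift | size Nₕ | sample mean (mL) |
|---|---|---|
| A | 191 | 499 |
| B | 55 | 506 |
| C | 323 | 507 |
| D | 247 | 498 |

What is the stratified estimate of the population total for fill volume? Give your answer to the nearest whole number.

409906

Population total = Σ Nₕ·x̄ₕ (each stratum's size times its mean).
191·499 + 55·506 + 323·507 + 247·498 = 95309 + 27830 + 163761 + 123006 = 409906.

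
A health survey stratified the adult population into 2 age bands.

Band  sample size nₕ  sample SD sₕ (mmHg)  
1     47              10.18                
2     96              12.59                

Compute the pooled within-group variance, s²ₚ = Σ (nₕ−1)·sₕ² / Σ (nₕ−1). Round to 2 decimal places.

Degrees of freedom: 46 + 95 = 141.
Σ(nₕ−1)sₕ² = 46·103.6324 + 95·158.5081 = 19825.3599.
s²ₚ = 19825.3599 / 141 = 140.6054... → 140.61.

140.61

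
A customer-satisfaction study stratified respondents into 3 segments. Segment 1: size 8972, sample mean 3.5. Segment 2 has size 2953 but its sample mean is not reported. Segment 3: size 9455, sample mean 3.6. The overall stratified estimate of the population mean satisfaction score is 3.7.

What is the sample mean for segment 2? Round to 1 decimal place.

4.6

N = 8972 + 2953 + 9455 = 21380.
Overall total = μ·N = 3.7·21380 = 79106.
Subtract the known strata: 8972·3.5 + 9455·3.6 = 65440.
Remaining total for segment 2: 79106 − 65440 = 13666.
Divide by its size: 13666 / 2953 = 4.628... → 4.6.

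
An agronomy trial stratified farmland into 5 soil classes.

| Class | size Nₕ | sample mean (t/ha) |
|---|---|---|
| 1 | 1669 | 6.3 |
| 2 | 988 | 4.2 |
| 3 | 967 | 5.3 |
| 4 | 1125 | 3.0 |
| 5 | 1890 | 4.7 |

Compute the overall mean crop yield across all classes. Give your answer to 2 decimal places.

4.83

N = 1669 + 988 + 967 + 1125 + 1890 = 6639.
Overall mean = Σ (Nₕ/N)·x̄ₕ — weight by population share, not a simple average.
Σ Nₕx̄ₕ = 1669·6.3 + 988·4.2 + 967·5.3 + 1125·3.0 + 1890·4.7 = 10514.7 + 4149.6 + 5125.1 + 3375 + 8883 = 32047.4.
Divide by N: 32047.4 / 6639 = 4.8271... → 4.83.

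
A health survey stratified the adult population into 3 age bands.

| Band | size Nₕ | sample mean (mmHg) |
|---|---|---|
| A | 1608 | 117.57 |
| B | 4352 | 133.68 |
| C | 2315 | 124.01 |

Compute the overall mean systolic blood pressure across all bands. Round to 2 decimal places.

N = 1608 + 4352 + 2315 = 8275.
Overall mean = Σ (Nₕ/N)·x̄ₕ — weight by population share, not a simple average.
Σ Nₕx̄ₕ = 1608·117.57 + 4352·133.68 + 2315·124.01 = 189052.56 + 581775.36 + 287083.15 = 1057911.07.
Divide by N: 1057911.07 / 8275 = 127.8442... → 127.84.

127.84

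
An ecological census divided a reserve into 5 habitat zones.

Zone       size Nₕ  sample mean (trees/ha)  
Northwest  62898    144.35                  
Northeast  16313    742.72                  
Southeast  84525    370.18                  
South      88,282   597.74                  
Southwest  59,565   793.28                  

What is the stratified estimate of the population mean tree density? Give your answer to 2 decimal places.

489.46

N = 311583; weights Wₕ = Nₕ/N = (0.2019, 0.0524, 0.2713, 0.2833, 0.1912).
x̄_st = Σ Wₕ·x̄ₕ = 0.2019·144.35 + 0.0524·742.72 + 0.2713·370.18 + 0.2833·597.74 + 0.1912·793.28 ≈ 489.4561...
→ 489.46.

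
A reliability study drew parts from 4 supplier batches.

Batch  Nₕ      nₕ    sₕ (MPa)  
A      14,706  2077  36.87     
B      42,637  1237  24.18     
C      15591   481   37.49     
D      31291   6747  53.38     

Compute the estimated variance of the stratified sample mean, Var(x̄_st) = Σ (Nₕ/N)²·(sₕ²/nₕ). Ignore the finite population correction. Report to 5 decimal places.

0.19558

N = 104225. Term for each stratum: Wₕ²sₕ²/nₕ.
Var(x̄_st) = 0.01303032 + 0.07909925 + 0.06538678 + 0.03806637 = 0.19558272 → 0.19558.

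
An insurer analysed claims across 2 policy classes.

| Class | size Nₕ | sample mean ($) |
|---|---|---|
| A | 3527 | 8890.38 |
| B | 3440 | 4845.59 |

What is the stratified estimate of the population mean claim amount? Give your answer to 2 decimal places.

6893.24

N = 6967; weights Wₕ = Nₕ/N = (0.5062, 0.4938).
x̄_st = Σ Wₕ·x̄ₕ = 0.5062·8890.38 + 0.4938·4845.59 ≈ 6893.2395...
→ 6893.24.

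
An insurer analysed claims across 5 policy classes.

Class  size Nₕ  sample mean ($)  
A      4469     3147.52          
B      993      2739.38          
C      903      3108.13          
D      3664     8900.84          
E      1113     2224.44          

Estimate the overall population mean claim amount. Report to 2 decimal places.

4907.70

N = 11142; weights Wₕ = Nₕ/N = (0.4011, 0.0891, 0.0810, 0.3288, 0.0999).
x̄_st = Σ Wₕ·x̄ₕ = 0.4011·3147.52 + 0.0891·2739.38 + 0.0810·3108.13 + 0.3288·8900.84 + 0.0999·2224.44 ≈ 4907.6999...
→ 4907.70.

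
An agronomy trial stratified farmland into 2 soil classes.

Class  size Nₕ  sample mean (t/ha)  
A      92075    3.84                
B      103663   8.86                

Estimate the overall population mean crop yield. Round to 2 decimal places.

6.50

N = 92075 + 103663 = 195738.
The stratified mean weights each stratum mean by its population share Nₕ/N.
Σ Nₕx̄ₕ = 92075·3.84 + 103663·8.86 = 353568 + 918454.18 = 1272022.18.
Divide by N: 1272022.18 / 195738 = 6.4986... → 6.50.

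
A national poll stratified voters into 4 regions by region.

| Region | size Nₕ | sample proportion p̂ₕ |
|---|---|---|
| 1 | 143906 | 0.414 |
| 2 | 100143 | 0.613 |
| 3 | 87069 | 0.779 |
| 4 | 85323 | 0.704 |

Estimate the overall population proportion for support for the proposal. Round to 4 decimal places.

Wₕ = Nₕ/N with N = 416441: 0.3456, 0.2405, 0.2091, 0.2049.
p̂_st = 0.3456·0.414 + 0.2405·0.613 + 0.2091·0.779 + 0.2049·0.704 ≈ 0.597585... → 0.5976.

0.5976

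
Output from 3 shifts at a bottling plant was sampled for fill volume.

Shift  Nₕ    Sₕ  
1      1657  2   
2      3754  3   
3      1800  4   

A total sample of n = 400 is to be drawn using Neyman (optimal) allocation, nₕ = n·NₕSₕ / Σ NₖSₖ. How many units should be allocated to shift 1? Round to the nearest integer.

Σ NₕSₕ = 1657·2 + 3754·3 + 1800·4 = 21776.
Share for 1: 3314/21776 = 0.15219.
n_1 = 400 × 0.15219 = 60.874... → 61.

61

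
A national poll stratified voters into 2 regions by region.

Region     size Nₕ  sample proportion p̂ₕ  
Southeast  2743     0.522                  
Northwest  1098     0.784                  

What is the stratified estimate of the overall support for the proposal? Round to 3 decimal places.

N = 2743 + 1098 = 3841.
Overall proportion = Σ (Nₕ/N)·p̂ₕ.
Σ Nₕp̂ₕ = 1431.846 + 860.832 = 2292.678.
2292.678 / 3841 = 0.59690... → 0.597.

0.597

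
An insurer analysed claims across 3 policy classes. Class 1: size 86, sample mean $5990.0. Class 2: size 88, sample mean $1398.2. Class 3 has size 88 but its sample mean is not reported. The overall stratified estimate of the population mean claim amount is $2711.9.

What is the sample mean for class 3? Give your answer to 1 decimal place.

822.0

Σ Nₕx̄ₕ = N·μ, so 88·x̄_3 = 262·2711.9 − (86·5990.0 + 88·1398.2).
= 710517.8 − 638181.6 = 72336.2.
x̄_3 = 72336.2 / 88 = 822.002... → 822.0.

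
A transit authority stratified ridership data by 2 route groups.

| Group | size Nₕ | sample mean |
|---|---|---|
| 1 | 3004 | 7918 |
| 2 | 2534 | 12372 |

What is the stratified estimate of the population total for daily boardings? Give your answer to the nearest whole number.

1: 3004·7918 = 23785672
2: 2534·12372 = 31350648
τ̂ = Σ Nₕx̄ₕ = 55136320.

55136320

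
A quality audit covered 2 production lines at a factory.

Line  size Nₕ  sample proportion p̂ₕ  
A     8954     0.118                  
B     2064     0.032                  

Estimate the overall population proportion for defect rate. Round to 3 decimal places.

0.102

N = 8954 + 2064 = 11018.
Overall proportion = Σ (Nₕ/N)·p̂ₕ.
Σ Nₕp̂ₕ = 1056.572 + 66.048 = 1122.62.
1122.62 / 11018 = 0.10189... → 0.102.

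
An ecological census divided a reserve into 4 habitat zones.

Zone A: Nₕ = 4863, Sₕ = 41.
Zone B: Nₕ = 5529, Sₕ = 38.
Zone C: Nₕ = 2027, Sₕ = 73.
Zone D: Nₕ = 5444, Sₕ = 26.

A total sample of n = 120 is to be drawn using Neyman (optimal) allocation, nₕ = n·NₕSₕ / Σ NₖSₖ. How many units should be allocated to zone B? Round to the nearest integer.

36

A: NₕSₕ = 4863·41 = 199383
B: NₕSₕ = 5529·38 = 210102
C: NₕSₕ = 2027·73 = 147971
D: NₕSₕ = 5444·26 = 141544
Σ NₕSₕ = 699000.
n_B = 120·210102/699000 = 36.069... → 36.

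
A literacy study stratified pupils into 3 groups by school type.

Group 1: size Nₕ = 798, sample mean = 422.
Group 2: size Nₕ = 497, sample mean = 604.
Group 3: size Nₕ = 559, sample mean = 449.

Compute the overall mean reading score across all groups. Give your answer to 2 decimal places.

478.93

x̄_st = (Σ Nₕx̄ₕ) / (Σ Nₕ) = (798·422 + 497·604 + 559·449) / 1854
= 887935 / 1854 = 478.9293... → 478.93.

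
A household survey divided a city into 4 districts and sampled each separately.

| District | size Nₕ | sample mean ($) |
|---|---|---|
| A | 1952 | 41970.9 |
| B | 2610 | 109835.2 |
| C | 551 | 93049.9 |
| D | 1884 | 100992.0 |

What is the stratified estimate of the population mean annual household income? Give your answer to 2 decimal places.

87199.73

N = 1952 + 2610 + 551 + 1884 = 6997.
Weight each subgroup mean by Nₕ/N and sum.
Σ Nₕx̄ₕ = 1952·41970.9 + 2610·109835.2 + 551·93049.9 + 1884·100992.0 = 81927196.8 + 286669872 + 51270494.9 + 190268928 = 610136491.7.
Divide by N: 610136491.7 / 6997 = 87199.7273... → 87199.73.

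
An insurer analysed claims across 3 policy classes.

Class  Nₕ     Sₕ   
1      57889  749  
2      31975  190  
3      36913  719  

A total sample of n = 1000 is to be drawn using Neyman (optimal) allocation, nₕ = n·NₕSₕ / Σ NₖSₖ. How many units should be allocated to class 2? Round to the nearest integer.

80

Σ NₕSₕ = 57889·749 + 31975·190 + 36913·719 = 75974558.
Share for 2: 6075250/75974558 = 0.07996.
n_2 = 1000 × 0.07996 = 79.964... → 80.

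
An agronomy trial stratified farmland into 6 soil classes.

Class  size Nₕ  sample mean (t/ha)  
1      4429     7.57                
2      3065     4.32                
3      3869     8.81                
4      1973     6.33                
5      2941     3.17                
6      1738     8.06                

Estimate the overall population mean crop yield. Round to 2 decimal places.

x̄_st = (Σ Nₕx̄ₕ) / (Σ Nₕ) = (4429·7.57 + 3065·4.32 + 3869·8.81 + 1973·6.33 + 2941·3.17 + 1738·8.06) / 18015
= 116674.56 / 18015 = 6.4765... → 6.48.

6.48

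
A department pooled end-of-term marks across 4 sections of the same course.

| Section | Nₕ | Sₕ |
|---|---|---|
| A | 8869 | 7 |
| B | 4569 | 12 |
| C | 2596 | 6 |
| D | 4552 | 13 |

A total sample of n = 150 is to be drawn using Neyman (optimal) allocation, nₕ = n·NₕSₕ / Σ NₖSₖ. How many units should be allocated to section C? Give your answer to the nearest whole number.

12

Σ NₕSₕ = 8869·7 + 4569·12 + 2596·6 + 4552·13 = 191663.
Share for C: 15576/191663 = 0.08127.
n_C = 150 × 0.08127 = 12.190... → 12.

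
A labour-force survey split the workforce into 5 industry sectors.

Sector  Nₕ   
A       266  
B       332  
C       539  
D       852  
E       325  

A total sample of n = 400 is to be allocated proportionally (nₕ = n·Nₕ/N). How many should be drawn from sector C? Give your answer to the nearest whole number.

93

Share of sector C = 539/2314 = 0.23293.
Allocate 400 × 0.23293 = 93.172... → 93.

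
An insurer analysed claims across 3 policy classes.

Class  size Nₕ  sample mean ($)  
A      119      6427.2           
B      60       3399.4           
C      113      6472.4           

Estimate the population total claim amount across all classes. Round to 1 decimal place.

1700182.0

Estimate total by summing Nₕ·x̄ₕ over strata.
119·6427.2 + 60·3399.4 + 113·6472.4 = 764836.8 + 203964 + 731381.2 = 1700182.0.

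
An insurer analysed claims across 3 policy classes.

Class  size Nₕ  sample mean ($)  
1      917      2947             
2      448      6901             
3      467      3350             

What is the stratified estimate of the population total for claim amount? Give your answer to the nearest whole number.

7358497

Estimate total by summing Nₕ·x̄ₕ over strata.
917·2947 + 448·6901 + 467·3350 = 2702399 + 3091648 + 1564450 = 7358497.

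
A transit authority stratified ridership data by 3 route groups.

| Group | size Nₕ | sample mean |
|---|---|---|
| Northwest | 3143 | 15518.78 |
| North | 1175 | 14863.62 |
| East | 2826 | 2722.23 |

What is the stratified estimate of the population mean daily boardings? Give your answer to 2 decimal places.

10349.01

N = 7144; weights Wₕ = Nₕ/N = (0.4399, 0.1645, 0.3956).
x̄_st = Σ Wₕ·x̄ₕ = 0.4399·15518.78 + 0.1645·14863.62 + 0.3956·2722.23 ≈ 10349.0063...
→ 10349.01.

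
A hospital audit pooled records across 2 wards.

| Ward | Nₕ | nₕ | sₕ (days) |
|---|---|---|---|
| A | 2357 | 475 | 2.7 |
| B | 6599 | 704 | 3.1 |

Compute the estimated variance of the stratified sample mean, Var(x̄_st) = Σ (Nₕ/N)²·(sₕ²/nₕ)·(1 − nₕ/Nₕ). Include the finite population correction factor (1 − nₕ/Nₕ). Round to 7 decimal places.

0.0074692

N = 8956. Term for each stratum: Wₕ²sₕ²/nₕ·(1−nₕ/Nₕ).
Var(x̄_st) = 0.0008487601 + 0.0066204041 = 0.0074691642 → 0.0074692.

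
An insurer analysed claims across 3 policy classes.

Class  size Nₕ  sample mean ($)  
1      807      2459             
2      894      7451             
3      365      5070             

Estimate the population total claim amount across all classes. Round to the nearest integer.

Estimate total by summing Nₕ·x̄ₕ over strata.
807·2459 + 894·7451 + 365·5070 = 1984413 + 6661194 + 1850550 = 10496157.

10496157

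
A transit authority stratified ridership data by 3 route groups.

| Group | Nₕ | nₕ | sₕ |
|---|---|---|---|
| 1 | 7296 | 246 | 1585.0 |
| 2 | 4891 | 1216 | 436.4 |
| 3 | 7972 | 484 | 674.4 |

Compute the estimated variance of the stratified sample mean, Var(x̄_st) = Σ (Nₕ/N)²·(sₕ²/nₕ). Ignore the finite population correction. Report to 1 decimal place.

1493.9

N = 20159; Wₕ = Nₕ/N.
group 1: (7296/20159)²·1585.0²/246 = 1337.6888
group 2: (4891/20159)²·436.4²/1216 = 9.2192
group 3: (7972/20159)²·674.4²/484 = 146.9557
Sum = 1493.8637 → 1493.9.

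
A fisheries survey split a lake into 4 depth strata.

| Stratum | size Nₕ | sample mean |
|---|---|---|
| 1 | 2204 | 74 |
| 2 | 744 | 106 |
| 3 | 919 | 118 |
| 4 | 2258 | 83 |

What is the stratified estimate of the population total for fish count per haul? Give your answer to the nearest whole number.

537816

Population total = Σ Nₕ·x̄ₕ (each stratum's size times its mean).
2204·74 + 744·106 + 919·118 + 2258·83 = 163096 + 78864 + 108442 + 187414 = 537816.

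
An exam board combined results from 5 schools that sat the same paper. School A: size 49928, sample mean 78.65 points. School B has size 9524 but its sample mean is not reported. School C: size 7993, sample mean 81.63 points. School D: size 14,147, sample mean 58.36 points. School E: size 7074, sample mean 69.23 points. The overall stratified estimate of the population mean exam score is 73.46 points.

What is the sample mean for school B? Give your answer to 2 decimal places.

N = 49928 + 9524 + 7993 + 14147 + 7074 = 88666.
Overall total = μ·N = 73.46·88666 = 6513404.36.
Subtract the known strata: 49928·78.65 + 7993·81.63 + 14147·58.36 + 7074·69.23 = 5894657.73.
Remaining total for school B: 6513404.36 − 5894657.73 = 618746.63.
Divide by its size: 618746.63 / 9524 = 64.9671... → 64.97.

64.97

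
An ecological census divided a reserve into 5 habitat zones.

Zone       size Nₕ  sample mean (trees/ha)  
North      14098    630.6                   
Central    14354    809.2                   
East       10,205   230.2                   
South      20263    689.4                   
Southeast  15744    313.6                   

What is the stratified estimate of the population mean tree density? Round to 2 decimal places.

N = 14098 + 14354 + 10205 + 20263 + 15744 = 74664.
Weight each subgroup mean by Nₕ/N and sum.
Σ Nₕx̄ₕ = 14098·630.6 + 14354·809.2 + 10205·230.2 + 20263·689.4 + 15744·313.6 = 8890198.8 + 11615256.8 + 2349191 + 13969312.2 + 4937318.4 = 41761277.2.
Divide by N: 41761277.2 / 74664 = 559.3228... → 559.32.

559.32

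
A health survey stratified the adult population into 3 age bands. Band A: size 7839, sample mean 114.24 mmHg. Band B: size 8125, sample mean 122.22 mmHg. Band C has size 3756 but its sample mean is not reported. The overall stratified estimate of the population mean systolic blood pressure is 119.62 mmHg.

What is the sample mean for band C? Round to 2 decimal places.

N = 7839 + 8125 + 3756 = 19720.
Overall total = μ·N = 119.62·19720 = 2358906.4.
Subtract the known strata: 7839·114.24 + 8125·122.22 = 1888564.86.
Remaining total for band C: 2358906.4 − 1888564.86 = 470341.54.
Divide by its size: 470341.54 / 3756 = 125.2241... → 125.22.

125.22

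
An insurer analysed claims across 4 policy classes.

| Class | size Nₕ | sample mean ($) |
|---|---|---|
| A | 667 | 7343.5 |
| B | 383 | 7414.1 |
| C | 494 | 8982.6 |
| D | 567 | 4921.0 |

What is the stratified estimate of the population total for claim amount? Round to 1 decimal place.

A: 667·7343.5 = 4898114.5
B: 383·7414.1 = 2839600.3
C: 494·8982.6 = 4437404.4
D: 567·4921.0 = 2790207
τ̂ = Σ Nₕx̄ₕ = 14965326.2.

14965326.2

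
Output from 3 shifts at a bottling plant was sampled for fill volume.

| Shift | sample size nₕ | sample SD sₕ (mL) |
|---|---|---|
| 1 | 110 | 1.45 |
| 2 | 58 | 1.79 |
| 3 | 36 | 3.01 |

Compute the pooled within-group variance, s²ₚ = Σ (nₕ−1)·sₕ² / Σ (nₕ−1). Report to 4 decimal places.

3.6264

Degrees of freedom: 109 + 57 + 35 = 201.
Σ(nₕ−1)sₕ² = 109·2.1025 + 57·3.2041 + 35·9.0601 = 728.9097.
s²ₚ = 728.9097 / 201 = 3.626416... → 3.6264.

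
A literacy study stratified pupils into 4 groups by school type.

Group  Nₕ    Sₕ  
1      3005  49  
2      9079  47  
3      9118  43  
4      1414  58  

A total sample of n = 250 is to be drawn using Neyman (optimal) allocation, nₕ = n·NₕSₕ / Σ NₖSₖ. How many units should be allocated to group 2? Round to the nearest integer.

1: NₕSₕ = 3005·49 = 147245
2: NₕSₕ = 9079·47 = 426713
3: NₕSₕ = 9118·43 = 392074
4: NₕSₕ = 1414·58 = 82012
Σ NₕSₕ = 1048044.
n_2 = 250·426713/1048044 = 101.788... → 102.

102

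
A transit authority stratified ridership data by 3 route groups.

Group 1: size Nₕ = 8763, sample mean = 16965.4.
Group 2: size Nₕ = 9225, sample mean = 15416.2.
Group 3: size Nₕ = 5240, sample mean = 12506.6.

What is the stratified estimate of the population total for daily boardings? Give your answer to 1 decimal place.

Population total = Σ Nₕ·x̄ₕ (each stratum's size times its mean).
8763·16965.4 + 9225·15416.2 + 5240·12506.6 = 148667800.2 + 142214445 + 65534584 = 356416829.2.

356416829.2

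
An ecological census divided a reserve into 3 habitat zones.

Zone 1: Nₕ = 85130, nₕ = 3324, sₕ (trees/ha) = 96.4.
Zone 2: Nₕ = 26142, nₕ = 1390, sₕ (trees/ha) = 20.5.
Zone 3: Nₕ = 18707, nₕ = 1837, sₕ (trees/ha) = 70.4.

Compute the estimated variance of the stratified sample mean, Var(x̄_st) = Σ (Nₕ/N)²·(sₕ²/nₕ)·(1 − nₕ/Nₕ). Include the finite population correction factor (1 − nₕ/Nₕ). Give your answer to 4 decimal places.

1.2144

N = 129979; Wₕ = Nₕ/N.
zone 1: (85130/129979)²·96.4²/3324·(1 − 3324/85130) = 1.1524298
zone 2: (26142/129979)²·20.5²/1390·(1 − 1390/26142) = 0.0115797
zone 3: (18707/129979)²·70.4²/1837·(1 − 1837/18707) = 0.0503975
Sum = 1.2144069 → 1.2144.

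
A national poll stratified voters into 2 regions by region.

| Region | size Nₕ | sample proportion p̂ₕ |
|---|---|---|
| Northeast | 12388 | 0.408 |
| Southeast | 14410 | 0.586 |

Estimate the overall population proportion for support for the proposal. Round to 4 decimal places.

Wₕ = Nₕ/N with N = 26798: 0.4623, 0.5377.
p̂_st = 0.4623·0.408 + 0.5377·0.586 ≈ 0.503715... → 0.5037.

0.5037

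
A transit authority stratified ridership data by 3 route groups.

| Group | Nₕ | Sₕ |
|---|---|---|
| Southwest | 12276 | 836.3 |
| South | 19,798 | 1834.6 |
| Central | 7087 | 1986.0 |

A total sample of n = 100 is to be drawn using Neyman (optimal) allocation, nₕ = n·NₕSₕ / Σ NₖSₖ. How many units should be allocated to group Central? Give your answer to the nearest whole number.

23

Σ NₕSₕ = 12276·836.3 + 19798·1834.6 + 7087·1986.0 = 60662611.6.
Share for Central: 14074782/60662611.6 = 0.23202.
n_Central = 100 × 0.23202 = 23.202... → 23.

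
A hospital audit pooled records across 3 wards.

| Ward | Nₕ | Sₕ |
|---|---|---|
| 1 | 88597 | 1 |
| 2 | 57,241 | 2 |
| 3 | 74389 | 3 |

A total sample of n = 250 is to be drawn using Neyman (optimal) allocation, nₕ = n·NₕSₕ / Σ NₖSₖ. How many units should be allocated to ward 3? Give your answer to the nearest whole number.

Σ NₕSₕ = 88597·1 + 57241·2 + 74389·3 = 426246.
Share for 3: 223167/426246 = 0.52356.
n_3 = 250 × 0.52356 = 130.891... → 131.

131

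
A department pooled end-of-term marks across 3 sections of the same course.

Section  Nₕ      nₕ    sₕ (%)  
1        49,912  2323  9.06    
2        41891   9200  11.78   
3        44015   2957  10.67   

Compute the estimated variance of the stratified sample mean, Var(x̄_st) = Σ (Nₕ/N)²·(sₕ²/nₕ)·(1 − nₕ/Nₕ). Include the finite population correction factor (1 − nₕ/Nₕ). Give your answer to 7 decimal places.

N = 135818. Term for each stratum: Wₕ²sₕ²/nₕ·(1−nₕ/Nₕ).
Var(x̄_st) = 0.0045499233 + 0.0011197911 + 0.0037719102 = 0.0094416247 → 0.0094416.

0.0094416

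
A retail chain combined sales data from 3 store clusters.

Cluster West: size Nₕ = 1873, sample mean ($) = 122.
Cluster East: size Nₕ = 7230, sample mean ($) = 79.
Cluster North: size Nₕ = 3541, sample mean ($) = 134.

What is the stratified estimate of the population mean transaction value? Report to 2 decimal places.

100.77

N = 12644; weights Wₕ = Nₕ/N = (0.1481, 0.5718, 0.2801).
x̄_st = Σ Wₕ·x̄ₕ = 0.1481·122 + 0.5718·79 + 0.2801·134 ≈ 100.7727...
→ 100.77.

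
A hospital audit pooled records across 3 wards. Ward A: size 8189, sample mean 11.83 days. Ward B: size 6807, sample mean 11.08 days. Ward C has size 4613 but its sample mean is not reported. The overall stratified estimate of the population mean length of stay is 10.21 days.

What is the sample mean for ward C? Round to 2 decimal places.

6.05

N = 8189 + 6807 + 4613 = 19609.
Overall total = μ·N = 10.21·19609 = 200207.89.
Subtract the known strata: 8189·11.83 + 6807·11.08 = 172297.43.
Remaining total for ward C: 200207.89 − 172297.43 = 27910.46.
Divide by its size: 27910.46 / 4613 = 6.0504... → 6.05.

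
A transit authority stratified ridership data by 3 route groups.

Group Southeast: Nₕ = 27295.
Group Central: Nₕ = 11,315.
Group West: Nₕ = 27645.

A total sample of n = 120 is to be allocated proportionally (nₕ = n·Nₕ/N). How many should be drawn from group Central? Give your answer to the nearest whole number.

20

Share of group Central = 11315/66255 = 0.17078.
Allocate 120 × 0.17078 = 20.494... → 20.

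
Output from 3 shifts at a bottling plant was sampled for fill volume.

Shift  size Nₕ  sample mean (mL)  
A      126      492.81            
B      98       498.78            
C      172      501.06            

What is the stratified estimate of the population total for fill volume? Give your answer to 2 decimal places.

197156.82

Estimate total by summing Nₕ·x̄ₕ over strata.
126·492.81 + 98·498.78 + 172·501.06 = 62094.06 + 48880.44 + 86182.32 = 197156.82.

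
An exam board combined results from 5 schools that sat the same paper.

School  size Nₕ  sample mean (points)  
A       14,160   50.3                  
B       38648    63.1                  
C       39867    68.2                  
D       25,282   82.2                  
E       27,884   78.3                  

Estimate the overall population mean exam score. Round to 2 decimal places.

69.47

N = 145841; weights Wₕ = Nₕ/N = (0.0971, 0.2650, 0.2734, 0.1734, 0.1912).
x̄_st = Σ Wₕ·x̄ₕ = 0.0971·50.3 + 0.2650·63.1 + 0.2734·68.2 + 0.1734·82.2 + 0.1912·78.3 ≈ 69.4686...
→ 69.47.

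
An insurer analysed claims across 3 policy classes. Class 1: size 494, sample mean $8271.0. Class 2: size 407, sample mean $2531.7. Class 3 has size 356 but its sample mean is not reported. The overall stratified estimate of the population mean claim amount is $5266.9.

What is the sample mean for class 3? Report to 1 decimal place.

N = 494 + 407 + 356 = 1257.
Overall total = μ·N = 5266.9·1257 = 6620493.3.
Subtract the known strata: 494·8271.0 + 407·2531.7 = 5116275.9.
Remaining total for class 3: 6620493.3 − 5116275.9 = 1504217.4.
Divide by its size: 1504217.4 / 356 = 4225.330... → 4225.3.

4225.3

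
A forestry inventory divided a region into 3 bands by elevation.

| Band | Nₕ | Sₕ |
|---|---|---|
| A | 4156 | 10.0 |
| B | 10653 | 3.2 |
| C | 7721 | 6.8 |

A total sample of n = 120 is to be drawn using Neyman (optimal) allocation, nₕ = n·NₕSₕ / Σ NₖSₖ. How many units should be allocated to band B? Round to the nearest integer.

Σ NₕSₕ = 4156·10.0 + 10653·3.2 + 7721·6.8 = 128152.4.
Share for B: 34089.6/128152.4 = 0.26601.
n_B = 120 × 0.26601 = 31.921... → 32.

32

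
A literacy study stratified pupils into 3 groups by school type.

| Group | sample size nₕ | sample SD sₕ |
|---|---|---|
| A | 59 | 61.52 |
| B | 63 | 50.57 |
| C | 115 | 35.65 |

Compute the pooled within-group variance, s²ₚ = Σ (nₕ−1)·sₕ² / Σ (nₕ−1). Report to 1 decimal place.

2234.8

A: (59−1)·61.52² = 58·3784.7104 = 219513.2032
B: (63−1)·50.57² = 62·2557.3249 = 158554.1438
C: (115−1)·35.65² = 114·1270.9225 = 144885.165
Numerator = 522952.512; denominator = Σ(nₕ−1) = 234.
s²ₚ = 522952.512/234 = 2234.840... → 2234.8.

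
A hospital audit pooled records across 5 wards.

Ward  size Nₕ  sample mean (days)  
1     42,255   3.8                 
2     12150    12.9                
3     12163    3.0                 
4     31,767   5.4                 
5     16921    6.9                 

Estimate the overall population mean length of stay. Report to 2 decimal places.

5.57

N = 115256; weights Wₕ = Nₕ/N = (0.3666, 0.1054, 0.1055, 0.2756, 0.1468).
x̄_st = Σ Wₕ·x̄ₕ = 0.3666·3.8 + 0.1054·12.9 + 0.1055·3.0 + 0.2756·5.4 + 0.1468·6.9 ≈ 5.5710...
→ 5.57.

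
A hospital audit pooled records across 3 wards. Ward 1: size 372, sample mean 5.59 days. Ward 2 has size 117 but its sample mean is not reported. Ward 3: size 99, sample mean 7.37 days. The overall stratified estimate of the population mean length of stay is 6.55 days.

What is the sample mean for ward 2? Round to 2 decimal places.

8.91

N = 372 + 117 + 99 = 588.
Overall total = μ·N = 6.55·588 = 3851.4.
Subtract the known strata: 372·5.59 + 99·7.37 = 2809.11.
Remaining total for ward 2: 3851.4 − 2809.11 = 1042.29.
Divide by its size: 1042.29 / 117 = 8.9085... → 8.91.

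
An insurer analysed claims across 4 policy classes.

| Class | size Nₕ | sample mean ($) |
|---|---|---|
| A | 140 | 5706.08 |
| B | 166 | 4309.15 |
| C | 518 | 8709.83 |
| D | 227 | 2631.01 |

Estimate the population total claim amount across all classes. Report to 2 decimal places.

6623101.31

Population total = Σ Nₕ·x̄ₕ (each stratum's size times its mean).
140·5706.08 + 166·4309.15 + 518·8709.83 + 227·2631.01 = 798851.2 + 715318.9 + 4511691.94 + 597239.27 = 6623101.31.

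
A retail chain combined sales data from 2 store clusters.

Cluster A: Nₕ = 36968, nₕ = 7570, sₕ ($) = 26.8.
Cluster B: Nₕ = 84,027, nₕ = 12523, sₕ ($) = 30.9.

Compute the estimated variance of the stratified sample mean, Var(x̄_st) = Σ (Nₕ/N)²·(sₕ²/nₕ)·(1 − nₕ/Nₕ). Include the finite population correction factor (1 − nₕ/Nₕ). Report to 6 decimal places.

N = 120995; Wₕ = Nₕ/N.
cluster A: (36968/120995)²·26.8²/7570·(1 − 7570/36968) = 0.007043404
cluster B: (84027/120995)²·30.9²/12523·(1 − 12523/84027) = 0.031291251
Sum = 0.038334655 → 0.038335.

0.038335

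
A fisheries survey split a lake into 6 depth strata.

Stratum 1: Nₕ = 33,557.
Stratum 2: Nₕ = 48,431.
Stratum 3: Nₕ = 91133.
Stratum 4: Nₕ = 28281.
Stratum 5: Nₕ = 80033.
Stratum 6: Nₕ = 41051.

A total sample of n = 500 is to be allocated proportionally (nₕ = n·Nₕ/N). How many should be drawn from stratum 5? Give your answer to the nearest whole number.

Share of stratum 5 = 80033/322486 = 0.24818.
Allocate 500 × 0.24818 = 124.088... → 124.

124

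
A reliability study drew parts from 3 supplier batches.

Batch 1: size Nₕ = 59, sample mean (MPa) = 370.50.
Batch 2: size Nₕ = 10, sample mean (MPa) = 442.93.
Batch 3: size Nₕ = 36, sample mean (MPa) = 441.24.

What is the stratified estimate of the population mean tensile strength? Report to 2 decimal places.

401.65

N = 105; weights Wₕ = Nₕ/N = (0.5619, 0.0952, 0.3429).
x̄_st = Σ Wₕ·x̄ₕ = 0.5619·370.50 + 0.0952·442.93 + 0.3429·441.24 ≈ 401.6518...
→ 401.65.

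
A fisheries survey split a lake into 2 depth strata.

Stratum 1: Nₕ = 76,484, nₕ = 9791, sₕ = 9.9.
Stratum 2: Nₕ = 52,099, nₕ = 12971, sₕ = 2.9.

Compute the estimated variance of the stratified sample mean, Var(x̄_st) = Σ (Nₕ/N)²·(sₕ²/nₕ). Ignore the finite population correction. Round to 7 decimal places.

0.0036482

N = 128583; Wₕ = Nₕ/N.
stratum 1: (76484/128583)²·9.9²/9791 = 0.0035417460
stratum 2: (52099/128583)²·2.9²/12971 = 0.0001064423
Sum = 0.0036481883 → 0.0036482.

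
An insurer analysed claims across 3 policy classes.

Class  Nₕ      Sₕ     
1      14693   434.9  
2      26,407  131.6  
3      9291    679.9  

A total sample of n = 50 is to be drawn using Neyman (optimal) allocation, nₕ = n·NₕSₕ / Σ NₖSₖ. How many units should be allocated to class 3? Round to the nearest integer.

1: NₕSₕ = 14693·434.9 = 6389985.7
2: NₕSₕ = 26407·131.6 = 3475161.2
3: NₕSₕ = 9291·679.9 = 6316950.9
Σ NₕSₕ = 16182097.8.
n_3 = 50·6316950.9/16182097.8 = 19.518... → 20.

20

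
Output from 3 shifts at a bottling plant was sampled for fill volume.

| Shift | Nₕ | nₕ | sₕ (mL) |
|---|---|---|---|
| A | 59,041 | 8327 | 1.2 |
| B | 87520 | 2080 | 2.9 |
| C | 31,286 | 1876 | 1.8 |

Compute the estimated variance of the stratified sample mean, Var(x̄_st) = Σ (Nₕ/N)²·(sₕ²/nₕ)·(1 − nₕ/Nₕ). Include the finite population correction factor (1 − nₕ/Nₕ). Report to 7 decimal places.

0.0010225

N = 177847. Term for each stratum: Wₕ²sₕ²/nₕ·(1−nₕ/Nₕ).
Var(x̄_st) = 0.0000163705 + 0.0009558904 + 0.0000502417 = 0.0010225026 → 0.0010225.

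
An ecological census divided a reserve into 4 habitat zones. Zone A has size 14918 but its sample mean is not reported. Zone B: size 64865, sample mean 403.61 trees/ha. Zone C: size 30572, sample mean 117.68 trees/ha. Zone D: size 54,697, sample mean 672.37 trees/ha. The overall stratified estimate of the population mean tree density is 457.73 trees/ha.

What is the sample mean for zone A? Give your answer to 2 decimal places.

N = 14918 + 64865 + 30572 + 54697 = 165052.
Overall total = μ·N = 457.73·165052 = 75549251.96.
Subtract the known strata: 64865·403.61 + 30572·117.68 + 54697·672.37 = 66554497.5.
Remaining total for zone A: 75549251.96 − 66554497.5 = 8994754.46.
Divide by its size: 8994754.46 / 14918 = 602.9464... → 602.95.

602.95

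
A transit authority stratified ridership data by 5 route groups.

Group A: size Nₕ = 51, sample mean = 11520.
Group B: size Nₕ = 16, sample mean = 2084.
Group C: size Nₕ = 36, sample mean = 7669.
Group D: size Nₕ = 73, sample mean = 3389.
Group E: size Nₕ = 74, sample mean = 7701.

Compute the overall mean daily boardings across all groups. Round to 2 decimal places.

6856.88

x̄_st = (Σ Nₕx̄ₕ) / (Σ Nₕ) = (51·11520 + 16·2084 + 36·7669 + 73·3389 + 74·7701) / 250
= 1714219 / 250 = 6856.876 → 6856.88.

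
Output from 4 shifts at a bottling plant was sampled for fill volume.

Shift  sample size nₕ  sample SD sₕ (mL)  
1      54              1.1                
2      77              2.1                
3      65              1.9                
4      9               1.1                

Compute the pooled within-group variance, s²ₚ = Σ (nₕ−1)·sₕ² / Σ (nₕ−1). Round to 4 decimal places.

Degrees of freedom: 53 + 76 + 64 + 8 = 201.
Σ(nₕ−1)sₕ² = 53·1.21 + 76·4.41 + 64·3.61 + 8·1.21 = 640.01.
s²ₚ = 640.01 / 201 = 3.184129... → 3.1841.

3.1841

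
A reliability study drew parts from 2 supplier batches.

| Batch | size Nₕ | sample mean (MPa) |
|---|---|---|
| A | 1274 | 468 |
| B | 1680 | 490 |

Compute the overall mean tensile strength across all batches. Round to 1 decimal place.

N = 1274 + 1680 = 2954.
Overall mean = Σ (Nₕ/N)·x̄ₕ — weight by population share, not a simple average.
Σ Nₕx̄ₕ = 1274·468 + 1680·490 = 596232 + 823200 = 1419432.
Divide by N: 1419432 / 2954 = 480.512... → 480.5.

480.5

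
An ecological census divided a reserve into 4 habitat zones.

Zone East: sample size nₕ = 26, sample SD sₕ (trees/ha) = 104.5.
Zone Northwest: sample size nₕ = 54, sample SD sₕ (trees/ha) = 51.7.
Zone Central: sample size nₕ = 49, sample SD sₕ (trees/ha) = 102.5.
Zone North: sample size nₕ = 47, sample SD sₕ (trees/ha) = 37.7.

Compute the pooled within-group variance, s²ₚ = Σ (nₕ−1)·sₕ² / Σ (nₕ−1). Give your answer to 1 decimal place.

Degrees of freedom: 25 + 53 + 48 + 46 = 172.
Σ(nₕ−1)sₕ² = 25·10920.25 + 53·2672.89 + 48·10506.25 + 46·1421.29 = 984348.76.
s²ₚ = 984348.76 / 172 = 5722.958... → 5723.0.

5723.0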